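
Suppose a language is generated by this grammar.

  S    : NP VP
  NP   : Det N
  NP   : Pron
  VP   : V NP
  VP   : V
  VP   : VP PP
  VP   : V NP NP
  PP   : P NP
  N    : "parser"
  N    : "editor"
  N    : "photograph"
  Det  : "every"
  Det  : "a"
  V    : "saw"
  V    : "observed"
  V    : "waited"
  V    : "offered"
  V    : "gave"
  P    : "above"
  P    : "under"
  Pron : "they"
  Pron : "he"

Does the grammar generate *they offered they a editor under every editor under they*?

Grammatical

[S [NP [Pron they]] [VP [VP [VP [V offered] [NP [Pron they]] [NP [Det a] [N editor]]] [PP [P under] [NP [Det every] [N editor]]]] [PP [P under] [NP [Pron they]]]]]
Each bracket corresponds to one application of a listed rule, so the string is derivable from S.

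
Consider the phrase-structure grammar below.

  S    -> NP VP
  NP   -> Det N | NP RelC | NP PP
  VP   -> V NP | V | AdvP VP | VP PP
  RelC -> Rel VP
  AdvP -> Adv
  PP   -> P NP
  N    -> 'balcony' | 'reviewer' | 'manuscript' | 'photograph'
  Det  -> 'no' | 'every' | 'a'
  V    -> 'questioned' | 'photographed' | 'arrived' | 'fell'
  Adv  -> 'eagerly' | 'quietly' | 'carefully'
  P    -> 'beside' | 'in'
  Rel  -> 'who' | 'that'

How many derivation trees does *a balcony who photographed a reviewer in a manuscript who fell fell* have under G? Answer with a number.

Two of the 7 distinct bracketings:
[S [NP [NP [Det a] [N balcony]] [RelC [Rel who] [VP [V photographed] [NP [NP [NP [Det a] [N reviewer]] [PP [P in] [NP [Det a] [N manuscript]]]] [RelC [Rel who] [VP [V fell]]]]]]] [VP [V fell]]]
[S [NP [NP [Det a] [N balcony]] [RelC [Rel who] [VP [V photographed] [NP [NP [Det a] [N reviewer]] [PP [P in] [NP [NP [Det a] [N manuscript]] [RelC [Rel who] [VP [V fell]]]]]]]]] [VP [V fell]]]
The trees differ in how a recursive rule is bracketed over the same span.

7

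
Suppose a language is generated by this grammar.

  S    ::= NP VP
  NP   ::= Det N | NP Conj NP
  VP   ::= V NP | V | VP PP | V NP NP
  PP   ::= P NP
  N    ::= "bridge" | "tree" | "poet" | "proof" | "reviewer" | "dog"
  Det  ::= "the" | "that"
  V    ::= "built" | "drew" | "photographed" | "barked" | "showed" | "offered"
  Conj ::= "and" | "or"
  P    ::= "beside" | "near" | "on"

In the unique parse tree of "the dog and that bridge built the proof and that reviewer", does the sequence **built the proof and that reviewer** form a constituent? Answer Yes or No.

[S [NP [NP [Det the] [N dog]] [Conj and] [NP [Det that] [N bridge]]] [VP [V built] [NP [NP [Det the] [N proof]] [Conj and] [NP [Det that] [N reviewer]]]]]
The words 'built the proof and that reviewer' are exhaustively dominated by a single VP node (built by VP → V NP), so they form a constituent.

Yes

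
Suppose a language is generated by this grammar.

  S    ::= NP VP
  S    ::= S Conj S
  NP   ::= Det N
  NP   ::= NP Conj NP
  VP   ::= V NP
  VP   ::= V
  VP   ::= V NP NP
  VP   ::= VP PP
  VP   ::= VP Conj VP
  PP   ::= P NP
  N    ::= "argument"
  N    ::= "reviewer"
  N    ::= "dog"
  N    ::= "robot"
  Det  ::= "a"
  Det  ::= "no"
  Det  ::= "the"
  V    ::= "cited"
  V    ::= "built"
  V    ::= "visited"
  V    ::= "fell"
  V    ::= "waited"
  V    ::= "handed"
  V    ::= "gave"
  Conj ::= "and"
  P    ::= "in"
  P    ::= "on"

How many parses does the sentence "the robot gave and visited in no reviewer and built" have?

Two of the 3 distinct bracketings:
[S [NP [Det the] [N robot]] [VP [VP [V gave]] [Conj and] [VP [VP [VP [V visited]] [PP [P in] [NP [Det no] [N reviewer]]]] [Conj and] [VP [V built]]]]]
[S [NP [Det the] [N robot]] [VP [VP [VP [VP [V gave]] [Conj and] [VP [V visited]]] [PP [P in] [NP [Det no] [N reviewer]]]] [Conj and] [VP [V built]]]]
The trees differ in how a recursive rule is bracketed over the same span.

3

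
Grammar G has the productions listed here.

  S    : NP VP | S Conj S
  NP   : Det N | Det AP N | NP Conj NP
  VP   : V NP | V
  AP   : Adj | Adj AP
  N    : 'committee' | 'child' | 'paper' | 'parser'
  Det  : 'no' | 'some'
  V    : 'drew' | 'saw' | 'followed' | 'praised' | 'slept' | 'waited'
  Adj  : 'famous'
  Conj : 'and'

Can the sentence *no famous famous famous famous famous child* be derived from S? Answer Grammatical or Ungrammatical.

For S → NP VP, no prefix of the string parses as an NP. The alternative S rule S → S Conj S likewise has no satisfying split.

Ungrammatical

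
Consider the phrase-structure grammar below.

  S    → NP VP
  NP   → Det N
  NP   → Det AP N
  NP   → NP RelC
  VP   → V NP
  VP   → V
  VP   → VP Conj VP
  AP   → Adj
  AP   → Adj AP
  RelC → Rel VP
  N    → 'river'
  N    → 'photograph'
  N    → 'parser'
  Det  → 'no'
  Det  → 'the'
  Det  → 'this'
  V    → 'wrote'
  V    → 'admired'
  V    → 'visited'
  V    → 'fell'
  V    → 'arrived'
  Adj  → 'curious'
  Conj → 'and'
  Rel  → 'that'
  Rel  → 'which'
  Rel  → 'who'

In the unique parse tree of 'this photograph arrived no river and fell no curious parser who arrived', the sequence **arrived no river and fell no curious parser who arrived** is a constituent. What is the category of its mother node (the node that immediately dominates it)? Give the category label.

S
  NP
    Det: this
    N: photograph
  VP
    VP
      V: arrived
      NP
        Det: no
        N: river
    Conj: and
    VP
      V: fell
      NP
        NP
          Det: no
          AP
            Adj: curious
          N: parser
        RelC
          Rel: who
          VP
            V: arrived
The span 'arrived no river and fell no curious parser who arrived' is the VP node built by VP → VP Conj VP.
Its mother is the S built by S → NP VP.

S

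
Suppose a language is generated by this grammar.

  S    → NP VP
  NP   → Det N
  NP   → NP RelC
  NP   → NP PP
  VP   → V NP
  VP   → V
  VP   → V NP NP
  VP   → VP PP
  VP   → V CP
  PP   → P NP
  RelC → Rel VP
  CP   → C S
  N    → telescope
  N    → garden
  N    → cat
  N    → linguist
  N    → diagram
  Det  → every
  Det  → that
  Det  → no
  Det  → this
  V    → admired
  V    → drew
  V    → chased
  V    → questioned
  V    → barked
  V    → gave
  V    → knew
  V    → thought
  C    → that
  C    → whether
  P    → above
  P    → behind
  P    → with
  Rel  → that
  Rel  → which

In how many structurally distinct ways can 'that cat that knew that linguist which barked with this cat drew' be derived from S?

Two of the 6 distinct bracketings:
[S [NP [NP [Det that] [N cat]] [RelC [Rel that] [VP [V knew] [NP [NP [Det that] [N linguist]] [RelC [Rel which] [VP [VP [V barked]] [PP [P with] [NP [Det this] [N cat]]]]]]]]] [VP [V drew]]]
[S [NP [NP [Det that] [N cat]] [RelC [Rel that] [VP [V knew] [NP [NP [NP [Det that] [N linguist]] [RelC [Rel which] [VP [V barked]]]] [PP [P with] [NP [Det this] [N cat]]]]]]] [VP [V drew]]]
The difference turns on whether NP → NP PP is used at the relevant span, versus an alternative expansion of NP.

6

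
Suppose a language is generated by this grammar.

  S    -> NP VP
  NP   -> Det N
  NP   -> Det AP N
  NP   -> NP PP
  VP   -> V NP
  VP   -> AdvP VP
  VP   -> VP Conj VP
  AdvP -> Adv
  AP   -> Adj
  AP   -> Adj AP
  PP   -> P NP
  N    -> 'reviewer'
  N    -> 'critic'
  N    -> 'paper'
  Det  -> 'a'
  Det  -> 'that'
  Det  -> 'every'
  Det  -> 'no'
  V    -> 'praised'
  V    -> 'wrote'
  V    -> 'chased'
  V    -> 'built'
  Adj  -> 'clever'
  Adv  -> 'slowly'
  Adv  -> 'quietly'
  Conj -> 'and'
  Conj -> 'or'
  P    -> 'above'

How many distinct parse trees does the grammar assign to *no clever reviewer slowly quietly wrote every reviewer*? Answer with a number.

1

[S [NP [Det no] [AP [Adj clever]] [N reviewer]] [VP [AdvP [Adv slowly]] [VP [AdvP [Adv quietly]] [VP [V wrote] [NP [Det every] [N reviewer]]]]]]
No rule offers an alternative attachment or grouping for any span, so this is the only derivation.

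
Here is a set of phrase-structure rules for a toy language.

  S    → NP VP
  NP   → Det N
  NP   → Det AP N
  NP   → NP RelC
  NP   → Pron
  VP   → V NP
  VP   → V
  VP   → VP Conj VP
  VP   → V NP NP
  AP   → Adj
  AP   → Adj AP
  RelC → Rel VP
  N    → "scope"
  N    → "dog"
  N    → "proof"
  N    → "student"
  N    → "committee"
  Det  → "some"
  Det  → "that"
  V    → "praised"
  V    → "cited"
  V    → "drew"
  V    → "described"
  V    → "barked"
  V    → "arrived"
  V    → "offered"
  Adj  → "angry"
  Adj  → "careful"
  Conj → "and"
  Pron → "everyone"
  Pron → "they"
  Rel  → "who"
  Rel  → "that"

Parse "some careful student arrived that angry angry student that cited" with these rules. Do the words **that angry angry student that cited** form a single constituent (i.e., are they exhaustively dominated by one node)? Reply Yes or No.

Yes

[S [NP [Det some] [AP [Adj careful]] [N student]] [VP [V arrived] [NP [NP [Det that] [AP [Adj angry] [AP [Adj angry]]] [N student]] [RelC [Rel that] [VP [V cited]]]]]]
The words 'that angry angry student that cited' are exhaustively dominated by a single NP node (built by NP → NP RelC), so they form a constituent.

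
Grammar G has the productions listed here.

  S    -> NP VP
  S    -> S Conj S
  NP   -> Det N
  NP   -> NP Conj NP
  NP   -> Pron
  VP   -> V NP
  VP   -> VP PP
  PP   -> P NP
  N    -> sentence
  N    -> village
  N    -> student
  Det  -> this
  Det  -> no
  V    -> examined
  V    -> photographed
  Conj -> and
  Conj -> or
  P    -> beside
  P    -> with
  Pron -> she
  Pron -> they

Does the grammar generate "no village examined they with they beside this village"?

S
  NP
    Det: no
    N: village
  VP
    VP
      VP
        V: examined
        NP
          Pron: they
      PP
        P: with
        NP
          Pron: they
    PP
      P: beside
      NP
        Det: this
        N: village
Each bracket corresponds to one application of a listed rule, so the string is derivable from S.

Grammatical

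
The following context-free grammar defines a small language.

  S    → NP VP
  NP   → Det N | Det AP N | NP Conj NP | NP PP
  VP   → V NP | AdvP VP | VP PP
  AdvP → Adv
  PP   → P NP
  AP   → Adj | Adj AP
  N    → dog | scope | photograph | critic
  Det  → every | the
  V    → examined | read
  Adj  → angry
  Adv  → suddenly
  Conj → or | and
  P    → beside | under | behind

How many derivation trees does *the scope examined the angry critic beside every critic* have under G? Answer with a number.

2

The two bracketings:
[S [NP [Det the] [N scope]] [VP [V examined] [NP [NP [Det the] [AP [Adj angry]] [N critic]] [PP [P beside] [NP [Det every] [N critic]]]]]]
[S [NP [Det the] [N scope]] [VP [VP [V examined] [NP [Det the] [AP [Adj angry]] [N critic]]] [PP [P beside] [NP [Det every] [N critic]]]]]
The difference turns on whether NP → NP PP is used at the relevant span, versus an alternative expansion of NP.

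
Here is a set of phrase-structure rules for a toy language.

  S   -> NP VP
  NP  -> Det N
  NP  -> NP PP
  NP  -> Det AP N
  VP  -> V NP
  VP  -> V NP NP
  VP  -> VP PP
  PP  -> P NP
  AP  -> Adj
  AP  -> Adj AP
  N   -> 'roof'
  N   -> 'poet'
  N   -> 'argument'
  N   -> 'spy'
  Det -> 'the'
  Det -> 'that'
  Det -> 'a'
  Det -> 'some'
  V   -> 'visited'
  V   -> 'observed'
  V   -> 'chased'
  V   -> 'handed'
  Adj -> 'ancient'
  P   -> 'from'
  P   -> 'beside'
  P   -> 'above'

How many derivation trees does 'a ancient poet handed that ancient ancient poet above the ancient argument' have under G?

The two bracketings:
[S [NP [Det a] [AP [Adj ancient]] [N poet]] [VP [V handed] [NP [NP [Det that] [AP [Adj ancient] [AP [Adj ancient]]] [N poet]] [PP [P above] [NP [Det the] [AP [Adj ancient]] [N argument]]]]]]
[S [NP [Det a] [AP [Adj ancient]] [N poet]] [VP [VP [V handed] [NP [Det that] [AP [Adj ancient] [AP [Adj ancient]]] [N poet]]] [PP [P above] [NP [Det the] [AP [Adj ancient]] [N argument]]]]]
The difference turns on whether NP → NP PP is used at the relevant span, versus an alternative expansion of NP.

2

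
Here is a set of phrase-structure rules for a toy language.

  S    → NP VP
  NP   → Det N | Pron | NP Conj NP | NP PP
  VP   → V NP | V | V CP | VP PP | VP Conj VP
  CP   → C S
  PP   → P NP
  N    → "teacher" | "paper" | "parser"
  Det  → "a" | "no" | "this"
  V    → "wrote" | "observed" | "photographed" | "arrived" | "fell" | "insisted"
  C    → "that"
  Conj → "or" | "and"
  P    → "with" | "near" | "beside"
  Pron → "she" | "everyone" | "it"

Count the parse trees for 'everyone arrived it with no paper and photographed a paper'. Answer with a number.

2

The two bracketings:
[S [NP [Pron everyone]] [VP [VP [V arrived] [NP [NP [Pron it]] [PP [P with] [NP [Det no] [N paper]]]]] [Conj and] [VP [V photographed] [NP [Det a] [N paper]]]]]
[S [NP [Pron everyone]] [VP [VP [VP [V arrived] [NP [Pron it]]] [PP [P with] [NP [Det no] [N paper]]]] [Conj and] [VP [V photographed] [NP [Det a] [N paper]]]]]
The difference turns on whether NP → NP PP is used at the relevant span, versus an alternative expansion of NP.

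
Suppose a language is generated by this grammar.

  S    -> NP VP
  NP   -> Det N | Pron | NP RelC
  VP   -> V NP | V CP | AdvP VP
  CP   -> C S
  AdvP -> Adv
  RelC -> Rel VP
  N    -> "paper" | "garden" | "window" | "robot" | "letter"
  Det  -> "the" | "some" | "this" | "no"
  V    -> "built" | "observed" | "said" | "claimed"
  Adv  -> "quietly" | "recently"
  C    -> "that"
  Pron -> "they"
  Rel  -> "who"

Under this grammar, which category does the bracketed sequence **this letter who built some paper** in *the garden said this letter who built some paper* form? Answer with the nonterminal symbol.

[S [NP [Det the] [N garden]] [VP [V said] [NP [NP [Det this] [N letter]] [RelC [Rel who] [VP [V built] [NP [Det some] [N paper]]]]]]]
The span 'this letter who built some paper' is the NP node built by NP → NP RelC.

NP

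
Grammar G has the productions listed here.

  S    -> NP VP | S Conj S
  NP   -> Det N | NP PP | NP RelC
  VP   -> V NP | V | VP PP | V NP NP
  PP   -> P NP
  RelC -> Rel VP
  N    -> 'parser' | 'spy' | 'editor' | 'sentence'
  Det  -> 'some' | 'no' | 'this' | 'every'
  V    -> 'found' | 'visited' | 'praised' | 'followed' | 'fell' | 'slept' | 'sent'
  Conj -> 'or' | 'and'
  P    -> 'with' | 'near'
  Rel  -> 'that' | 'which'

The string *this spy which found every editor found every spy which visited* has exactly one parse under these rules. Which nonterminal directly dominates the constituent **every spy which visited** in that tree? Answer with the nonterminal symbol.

[S [NP [NP [Det this] [N spy]] [RelC [Rel which] [VP [V found] [NP [Det every] [N editor]]]]] [VP [V found] [NP [NP [Det every] [N spy]] [RelC [Rel which] [VP [V visited]]]]]]
The span 'every spy which visited' is the NP node built by NP → NP RelC.
Its mother is the VP built by VP → V NP.

VP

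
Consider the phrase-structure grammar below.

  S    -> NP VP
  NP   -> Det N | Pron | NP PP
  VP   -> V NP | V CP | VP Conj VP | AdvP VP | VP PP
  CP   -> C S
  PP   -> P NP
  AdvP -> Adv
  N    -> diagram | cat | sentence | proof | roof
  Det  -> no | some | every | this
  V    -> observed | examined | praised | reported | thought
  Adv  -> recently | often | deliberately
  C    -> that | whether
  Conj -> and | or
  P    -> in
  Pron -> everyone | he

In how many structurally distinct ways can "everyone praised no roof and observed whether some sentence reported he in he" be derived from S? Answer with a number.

4

Two of the 4 distinct bracketings:
[S [NP [Pron everyone]] [VP [VP [V praised] [NP [Det no] [N roof]]] [Conj and] [VP [V observed] [CP [C whether] [S [NP [Det some] [N sentence]] [VP [V reported] [NP [NP [Pron he]] [PP [P in] [NP [Pron he]]]]]]]]]]
[S [NP [Pron everyone]] [VP [VP [V praised] [NP [Det no] [N roof]]] [Conj and] [VP [V observed] [CP [C whether] [S [NP [Det some] [N sentence]] [VP [VP [V reported] [NP [Pron he]]] [PP [P in] [NP [Pron he]]]]]]]]]
The difference turns on whether NP → NP PP is used at the relevant span, versus an alternative expansion of NP.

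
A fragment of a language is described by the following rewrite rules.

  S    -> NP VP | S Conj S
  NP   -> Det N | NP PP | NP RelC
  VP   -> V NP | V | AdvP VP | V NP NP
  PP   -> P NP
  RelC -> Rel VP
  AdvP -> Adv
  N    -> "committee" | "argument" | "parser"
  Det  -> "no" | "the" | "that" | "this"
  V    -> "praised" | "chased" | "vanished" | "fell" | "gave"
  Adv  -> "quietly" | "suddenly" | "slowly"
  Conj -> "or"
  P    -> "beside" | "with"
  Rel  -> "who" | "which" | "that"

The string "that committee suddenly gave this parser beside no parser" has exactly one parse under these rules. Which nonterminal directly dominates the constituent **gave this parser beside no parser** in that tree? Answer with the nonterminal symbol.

VP

S
  NP
    Det: that
    N: committee
  VP
    AdvP
      Adv: suddenly
    VP
      V: gave
      NP
        NP
          Det: this
          N: parser
        PP
          P: beside
          NP
            Det: no
            N: parser
The span 'gave this parser beside no parser' is the VP node built by VP → V NP.
Its mother is the VP built by VP → AdvP VP.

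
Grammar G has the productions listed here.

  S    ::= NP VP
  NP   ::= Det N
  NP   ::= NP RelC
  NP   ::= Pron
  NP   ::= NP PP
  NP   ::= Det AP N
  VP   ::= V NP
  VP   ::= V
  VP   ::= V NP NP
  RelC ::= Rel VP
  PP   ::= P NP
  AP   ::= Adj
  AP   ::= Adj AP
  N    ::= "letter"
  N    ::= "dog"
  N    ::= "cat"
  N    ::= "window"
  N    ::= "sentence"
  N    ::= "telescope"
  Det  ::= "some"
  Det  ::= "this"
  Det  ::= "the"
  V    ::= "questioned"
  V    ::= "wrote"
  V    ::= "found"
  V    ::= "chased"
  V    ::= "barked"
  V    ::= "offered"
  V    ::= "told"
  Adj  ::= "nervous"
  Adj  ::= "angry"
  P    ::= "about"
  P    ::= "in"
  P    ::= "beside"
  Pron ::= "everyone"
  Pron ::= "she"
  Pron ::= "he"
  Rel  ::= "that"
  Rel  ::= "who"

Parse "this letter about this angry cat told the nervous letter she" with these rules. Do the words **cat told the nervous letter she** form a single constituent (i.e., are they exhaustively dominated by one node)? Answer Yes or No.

[S [NP [NP [Det this] [N letter]] [PP [P about] [NP [Det this] [AP [Adj angry]] [N cat]]]] [VP [V told] [NP [Det the] [AP [Adj nervous]] [N letter]] [NP [Pron she]]]]
The smallest constituent containing 'cat told the nervous letter she' is the S spanning 'this letter about this angry cat told the nervous letter she'; no single node in the tree dominates exactly the given words.

No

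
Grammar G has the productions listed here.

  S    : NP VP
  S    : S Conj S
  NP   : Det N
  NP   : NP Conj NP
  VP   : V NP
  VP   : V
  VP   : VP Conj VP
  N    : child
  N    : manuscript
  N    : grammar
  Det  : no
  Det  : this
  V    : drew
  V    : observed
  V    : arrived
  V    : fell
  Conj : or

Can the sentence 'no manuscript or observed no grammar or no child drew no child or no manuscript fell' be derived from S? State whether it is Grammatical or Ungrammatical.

Ungrammatical

For S → NP VP, the only prefix that parses as NP is 'no manuscript', but the remainder 'or observed no grammar or no child drew no child or no manuscript fell' is not a VP under these rules. The alternative S rule S → S Conj S likewise has no satisfying split.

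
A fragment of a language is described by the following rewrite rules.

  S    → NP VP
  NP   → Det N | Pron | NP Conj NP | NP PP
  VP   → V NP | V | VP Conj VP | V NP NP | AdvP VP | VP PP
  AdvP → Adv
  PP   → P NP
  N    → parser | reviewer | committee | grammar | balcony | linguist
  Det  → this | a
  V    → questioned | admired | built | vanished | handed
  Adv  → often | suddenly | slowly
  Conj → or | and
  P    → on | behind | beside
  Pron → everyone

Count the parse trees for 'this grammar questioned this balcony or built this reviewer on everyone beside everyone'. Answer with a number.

Two of the 9 distinct bracketings:
[S [NP [Det this] [N grammar]] [VP [VP [V questioned] [NP [Det this] [N balcony]]] [Conj or] [VP [V built] [NP [NP [Det this] [N reviewer]] [PP [P on] [NP [NP [Pron everyone]] [PP [P beside] [NP [Pron everyone]]]]]]]]]
[S [NP [Det this] [N grammar]] [VP [VP [V questioned] [NP [Det this] [N balcony]]] [Conj or] [VP [V built] [NP [NP [NP [Det this] [N reviewer]] [PP [P on] [NP [Pron everyone]]]] [PP [P beside] [NP [Pron everyone]]]]]]]
The trees differ in how a recursive rule is bracketed over the same span.

9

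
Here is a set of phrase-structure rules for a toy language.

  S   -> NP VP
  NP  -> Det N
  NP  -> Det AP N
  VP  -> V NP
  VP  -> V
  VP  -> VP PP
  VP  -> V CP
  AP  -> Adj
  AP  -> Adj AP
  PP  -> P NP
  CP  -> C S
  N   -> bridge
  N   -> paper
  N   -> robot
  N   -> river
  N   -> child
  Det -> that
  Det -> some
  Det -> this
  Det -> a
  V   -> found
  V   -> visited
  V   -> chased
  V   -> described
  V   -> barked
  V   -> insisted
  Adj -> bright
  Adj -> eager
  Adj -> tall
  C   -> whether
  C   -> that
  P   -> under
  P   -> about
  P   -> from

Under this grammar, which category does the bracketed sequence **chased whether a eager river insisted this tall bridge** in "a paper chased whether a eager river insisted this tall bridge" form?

VP

[S [NP [Det a] [N paper]] [VP [V chased] [CP [C whether] [S [NP [Det a] [AP [Adj eager]] [N river]] [VP [V insisted] [NP [Det this] [AP [Adj tall]] [N bridge]]]]]]]
The span 'chased whether a eager river insisted this tall bridge' is the VP node built by VP → V CP.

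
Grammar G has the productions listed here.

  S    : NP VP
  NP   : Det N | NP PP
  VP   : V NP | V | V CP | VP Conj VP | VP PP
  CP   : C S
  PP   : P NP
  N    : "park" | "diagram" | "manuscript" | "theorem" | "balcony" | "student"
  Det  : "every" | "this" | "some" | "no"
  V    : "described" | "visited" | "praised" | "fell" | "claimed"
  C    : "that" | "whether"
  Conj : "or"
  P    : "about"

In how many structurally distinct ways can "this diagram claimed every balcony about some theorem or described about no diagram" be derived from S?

4

Two of the 4 distinct bracketings:
[S [NP [Det this] [N diagram]] [VP [VP [V claimed] [NP [NP [Det every] [N balcony]] [PP [P about] [NP [Det some] [N theorem]]]]] [Conj or] [VP [VP [V described]] [PP [P about] [NP [Det no] [N diagram]]]]]]
[S [NP [Det this] [N diagram]] [VP [VP [VP [V claimed] [NP [Det every] [N balcony]]] [PP [P about] [NP [Det some] [N theorem]]]] [Conj or] [VP [VP [V described]] [PP [P about] [NP [Det no] [N diagram]]]]]]
The difference turns on whether NP → NP PP is used at the relevant span, versus an alternative expansion of NP.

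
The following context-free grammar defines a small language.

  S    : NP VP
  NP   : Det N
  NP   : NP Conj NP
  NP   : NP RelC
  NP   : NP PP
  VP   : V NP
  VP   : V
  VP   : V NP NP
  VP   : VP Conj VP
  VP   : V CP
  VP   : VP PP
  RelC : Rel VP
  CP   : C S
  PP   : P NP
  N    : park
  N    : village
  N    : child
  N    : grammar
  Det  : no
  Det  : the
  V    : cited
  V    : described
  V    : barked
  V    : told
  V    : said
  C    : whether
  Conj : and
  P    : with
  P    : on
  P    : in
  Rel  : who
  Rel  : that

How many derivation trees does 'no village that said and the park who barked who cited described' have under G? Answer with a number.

3

Two of the 3 distinct bracketings:
[S [NP [NP [NP [Det no] [N village]] [RelC [Rel that] [VP [V said]]]] [Conj and] [NP [NP [NP [Det the] [N park]] [RelC [Rel who] [VP [V barked]]]] [RelC [Rel who] [VP [V cited]]]]] [VP [V described]]]
[S [NP [NP [NP [NP [Det no] [N village]] [RelC [Rel that] [VP [V said]]]] [Conj and] [NP [NP [Det the] [N park]] [RelC [Rel who] [VP [V barked]]]]] [RelC [Rel who] [VP [V cited]]]] [VP [V described]]]
The trees differ in how a recursive rule is bracketed over the same span.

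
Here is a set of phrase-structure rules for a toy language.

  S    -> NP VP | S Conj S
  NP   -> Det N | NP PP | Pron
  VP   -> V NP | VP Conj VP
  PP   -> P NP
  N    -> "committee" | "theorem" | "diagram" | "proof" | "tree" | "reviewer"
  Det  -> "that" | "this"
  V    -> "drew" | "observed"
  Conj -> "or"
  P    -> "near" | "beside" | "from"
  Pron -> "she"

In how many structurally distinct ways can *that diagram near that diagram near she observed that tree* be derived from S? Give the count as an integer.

2

The two bracketings:
[S [NP [NP [Det that] [N diagram]] [PP [P near] [NP [NP [Det that] [N diagram]] [PP [P near] [NP [Pron she]]]]]] [VP [V observed] [NP [Det that] [N tree]]]]
[S [NP [NP [NP [Det that] [N diagram]] [PP [P near] [NP [Det that] [N diagram]]]] [PP [P near] [NP [Pron she]]]] [VP [V observed] [NP [Det that] [N tree]]]]
The trees differ in how a recursive rule is bracketed over the same span.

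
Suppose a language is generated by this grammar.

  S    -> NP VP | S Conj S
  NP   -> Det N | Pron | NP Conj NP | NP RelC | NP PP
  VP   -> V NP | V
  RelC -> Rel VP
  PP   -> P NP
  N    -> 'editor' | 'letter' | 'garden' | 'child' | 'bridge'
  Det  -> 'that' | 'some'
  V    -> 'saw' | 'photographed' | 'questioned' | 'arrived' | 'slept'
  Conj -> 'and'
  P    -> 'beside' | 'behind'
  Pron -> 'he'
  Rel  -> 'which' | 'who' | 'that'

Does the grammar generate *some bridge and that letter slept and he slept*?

Grammatical

S
  S
    NP
      NP
        Det: some
        N: bridge
      Conj: and
      NP
        Det: that
        N: letter
    VP
      V: slept
  Conj: and
  S
    NP
      Pron: he
    VP
      V: slept
Each bracket corresponds to one application of a listed rule, so the string is derivable from S.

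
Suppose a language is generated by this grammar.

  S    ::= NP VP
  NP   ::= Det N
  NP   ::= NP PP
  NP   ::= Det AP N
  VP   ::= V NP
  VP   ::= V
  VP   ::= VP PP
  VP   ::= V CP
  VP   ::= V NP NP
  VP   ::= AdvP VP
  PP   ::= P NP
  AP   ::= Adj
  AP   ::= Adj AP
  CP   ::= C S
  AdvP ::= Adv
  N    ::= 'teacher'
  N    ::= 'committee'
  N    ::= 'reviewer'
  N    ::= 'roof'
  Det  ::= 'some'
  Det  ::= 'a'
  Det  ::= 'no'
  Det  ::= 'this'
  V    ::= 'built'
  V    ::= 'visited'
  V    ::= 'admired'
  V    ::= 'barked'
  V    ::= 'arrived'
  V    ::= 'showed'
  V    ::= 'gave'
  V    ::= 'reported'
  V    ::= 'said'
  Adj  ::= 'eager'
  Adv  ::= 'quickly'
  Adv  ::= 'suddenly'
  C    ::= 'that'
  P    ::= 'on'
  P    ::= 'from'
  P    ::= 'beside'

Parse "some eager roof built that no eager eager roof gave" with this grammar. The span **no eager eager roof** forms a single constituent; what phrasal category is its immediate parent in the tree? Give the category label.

S

S
  NP
    Det: some
    AP
      Adj: eager
    N: roof
  VP
    V: built
    CP
      C: that
      S
        NP
          Det: no
          AP
            Adj: eager
            AP
              Adj: eager
          N: roof
        VP
          V: gave
The span 'no eager eager roof' is the NP node built by NP → Det AP N.
Its mother is the S built by S → NP VP.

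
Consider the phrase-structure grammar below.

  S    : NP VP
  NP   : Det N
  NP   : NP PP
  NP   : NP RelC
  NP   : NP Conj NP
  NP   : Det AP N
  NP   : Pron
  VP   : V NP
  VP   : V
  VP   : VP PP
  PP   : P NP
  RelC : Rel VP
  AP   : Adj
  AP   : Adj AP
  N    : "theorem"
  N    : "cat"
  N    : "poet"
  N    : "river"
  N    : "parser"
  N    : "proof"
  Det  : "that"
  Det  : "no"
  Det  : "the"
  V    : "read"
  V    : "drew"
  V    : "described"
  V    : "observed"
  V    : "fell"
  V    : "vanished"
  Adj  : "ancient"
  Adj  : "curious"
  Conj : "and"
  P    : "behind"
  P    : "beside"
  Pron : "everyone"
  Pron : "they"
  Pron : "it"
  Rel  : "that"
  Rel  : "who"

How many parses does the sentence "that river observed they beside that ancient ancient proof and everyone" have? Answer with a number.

3

Two of the 3 distinct bracketings:
[S [NP [Det that] [N river]] [VP [V observed] [NP [NP [Pron they]] [PP [P beside] [NP [NP [Det that] [AP [Adj ancient] [AP [Adj ancient]]] [N proof]] [Conj and] [NP [Pron everyone]]]]]]]
[S [NP [Det that] [N river]] [VP [V observed] [NP [NP [NP [Pron they]] [PP [P beside] [NP [Det that] [AP [Adj ancient] [AP [Adj ancient]]] [N proof]]]] [Conj and] [NP [Pron everyone]]]]]
The trees differ in how a recursive rule is bracketed over the same span.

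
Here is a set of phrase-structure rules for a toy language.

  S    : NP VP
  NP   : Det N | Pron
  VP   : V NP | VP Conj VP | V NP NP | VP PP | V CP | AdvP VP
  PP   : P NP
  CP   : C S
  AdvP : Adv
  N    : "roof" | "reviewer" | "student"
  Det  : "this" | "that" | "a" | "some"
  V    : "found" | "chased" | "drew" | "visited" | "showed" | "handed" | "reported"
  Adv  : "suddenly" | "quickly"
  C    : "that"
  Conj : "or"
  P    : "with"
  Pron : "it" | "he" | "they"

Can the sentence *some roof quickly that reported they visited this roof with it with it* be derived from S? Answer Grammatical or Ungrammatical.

An Adv word can never sit immediately before a C/Det word in any string this grammar generates, so the substring 'quickly that' rules out a derivation.

Ungrammatical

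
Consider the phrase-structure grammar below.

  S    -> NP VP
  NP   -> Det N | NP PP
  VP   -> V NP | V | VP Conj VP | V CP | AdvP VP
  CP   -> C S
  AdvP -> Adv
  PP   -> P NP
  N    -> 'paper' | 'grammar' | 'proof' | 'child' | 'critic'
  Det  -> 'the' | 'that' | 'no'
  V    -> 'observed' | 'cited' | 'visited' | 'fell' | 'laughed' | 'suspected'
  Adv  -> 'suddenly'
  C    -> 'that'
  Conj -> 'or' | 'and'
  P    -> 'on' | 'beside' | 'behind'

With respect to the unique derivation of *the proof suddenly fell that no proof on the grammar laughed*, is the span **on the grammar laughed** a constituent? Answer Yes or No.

[S [NP [Det the] [N proof]] [VP [AdvP [Adv suddenly]] [VP [V fell] [CP [C that] [S [NP [NP [Det no] [N proof]] [PP [P on] [NP [Det the] [N grammar]]]] [VP [V laughed]]]]]]]
The smallest constituent containing 'on the grammar laughed' is the S spanning 'no proof on the grammar laughed'; no single node in the tree dominates exactly the given words.

No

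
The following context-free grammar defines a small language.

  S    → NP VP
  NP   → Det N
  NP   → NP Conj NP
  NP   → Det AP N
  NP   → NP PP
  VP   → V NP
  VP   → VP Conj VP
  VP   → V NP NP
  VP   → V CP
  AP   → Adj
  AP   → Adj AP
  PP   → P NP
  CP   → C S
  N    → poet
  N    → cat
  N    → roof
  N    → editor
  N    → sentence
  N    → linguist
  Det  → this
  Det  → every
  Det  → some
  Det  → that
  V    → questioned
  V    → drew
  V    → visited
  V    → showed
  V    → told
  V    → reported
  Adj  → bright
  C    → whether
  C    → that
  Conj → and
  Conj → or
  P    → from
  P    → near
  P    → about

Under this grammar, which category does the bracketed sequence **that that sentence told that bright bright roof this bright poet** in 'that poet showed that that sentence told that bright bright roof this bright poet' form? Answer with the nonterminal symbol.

CP

[S [NP [Det that] [N poet]] [VP [V showed] [CP [C that] [S [NP [Det that] [N sentence]] [VP [V told] [NP [Det that] [AP [Adj bright] [AP [Adj bright]]] [N roof]] [NP [Det this] [AP [Adj bright]] [N poet]]]]]]]
The span 'that that sentence told that bright bright roof this bright poet' is the CP node built by CP → C S.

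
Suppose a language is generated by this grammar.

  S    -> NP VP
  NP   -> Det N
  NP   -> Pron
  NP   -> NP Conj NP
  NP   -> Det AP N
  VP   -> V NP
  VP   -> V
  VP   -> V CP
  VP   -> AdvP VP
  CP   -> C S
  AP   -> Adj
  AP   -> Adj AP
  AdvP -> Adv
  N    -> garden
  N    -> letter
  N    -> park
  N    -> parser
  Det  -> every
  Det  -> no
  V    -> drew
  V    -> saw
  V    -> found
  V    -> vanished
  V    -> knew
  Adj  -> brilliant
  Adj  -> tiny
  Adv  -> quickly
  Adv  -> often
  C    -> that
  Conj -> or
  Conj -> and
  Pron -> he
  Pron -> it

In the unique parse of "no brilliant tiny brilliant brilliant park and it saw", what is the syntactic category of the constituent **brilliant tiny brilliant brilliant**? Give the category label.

AP

[S [NP [NP [Det no] [AP [Adj brilliant] [AP [Adj tiny] [AP [Adj brilliant] [AP [Adj brilliant]]]]] [N park]] [Conj and] [NP [Pron it]]] [VP [V saw]]]
The span 'brilliant tiny brilliant brilliant' is the AP node built by AP → Adj AP.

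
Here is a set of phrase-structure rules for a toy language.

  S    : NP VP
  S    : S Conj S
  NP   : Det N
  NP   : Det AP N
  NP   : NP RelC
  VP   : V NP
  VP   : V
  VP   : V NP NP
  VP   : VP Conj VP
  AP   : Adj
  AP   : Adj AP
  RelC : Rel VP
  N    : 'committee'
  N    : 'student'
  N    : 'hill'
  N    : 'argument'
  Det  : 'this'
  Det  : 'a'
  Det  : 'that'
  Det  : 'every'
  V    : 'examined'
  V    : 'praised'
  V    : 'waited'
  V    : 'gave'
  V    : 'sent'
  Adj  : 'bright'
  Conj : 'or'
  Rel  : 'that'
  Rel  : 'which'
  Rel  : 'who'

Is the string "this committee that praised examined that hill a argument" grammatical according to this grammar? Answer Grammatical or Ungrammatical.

Grammatical

S
  NP
    NP
      Det: this
      N: committee
    RelC
      Rel: that
      VP
        V: praised
  VP
    V: examined
    NP
      Det: that
      N: hill
    NP
      Det: a
      N: argument
Each bracket corresponds to one application of a listed rule, so the string is derivable from S.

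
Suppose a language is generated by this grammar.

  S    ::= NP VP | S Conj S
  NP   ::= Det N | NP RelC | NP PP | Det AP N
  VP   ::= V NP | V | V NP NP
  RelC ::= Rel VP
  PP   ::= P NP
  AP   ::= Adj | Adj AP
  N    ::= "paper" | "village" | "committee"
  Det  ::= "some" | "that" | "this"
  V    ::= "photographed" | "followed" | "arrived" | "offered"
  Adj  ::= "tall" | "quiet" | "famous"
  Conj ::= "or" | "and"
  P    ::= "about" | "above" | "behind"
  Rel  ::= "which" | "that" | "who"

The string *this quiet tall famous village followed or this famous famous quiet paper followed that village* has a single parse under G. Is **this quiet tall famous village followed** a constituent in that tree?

Yes

[S [S [NP [Det this] [AP [Adj quiet] [AP [Adj tall] [AP [Adj famous]]]] [N village]] [VP [V followed]]] [Conj or] [S [NP [Det this] [AP [Adj famous] [AP [Adj famous] [AP [Adj quiet]]]] [N paper]] [VP [V followed] [NP [Det that] [N village]]]]]
The words 'this quiet tall famous village followed' are exhaustively dominated by a single S node (built by S → NP VP), so they form a constituent.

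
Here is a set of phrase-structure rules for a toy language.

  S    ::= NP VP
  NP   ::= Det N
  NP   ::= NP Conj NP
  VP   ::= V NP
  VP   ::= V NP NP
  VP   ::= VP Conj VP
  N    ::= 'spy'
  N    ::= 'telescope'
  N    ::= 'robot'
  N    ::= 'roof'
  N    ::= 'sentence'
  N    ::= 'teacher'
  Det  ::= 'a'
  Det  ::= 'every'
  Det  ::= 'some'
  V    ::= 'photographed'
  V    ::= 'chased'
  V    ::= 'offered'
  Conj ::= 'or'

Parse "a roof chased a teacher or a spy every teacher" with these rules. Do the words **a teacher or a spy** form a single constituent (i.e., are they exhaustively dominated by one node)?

Yes

[S [NP [Det a] [N roof]] [VP [V chased] [NP [NP [Det a] [N teacher]] [Conj or] [NP [Det a] [N spy]]] [NP [Det every] [N teacher]]]]
The words 'a teacher or a spy' are exhaustively dominated by a single NP node (built by NP → NP Conj NP), so they form a constituent.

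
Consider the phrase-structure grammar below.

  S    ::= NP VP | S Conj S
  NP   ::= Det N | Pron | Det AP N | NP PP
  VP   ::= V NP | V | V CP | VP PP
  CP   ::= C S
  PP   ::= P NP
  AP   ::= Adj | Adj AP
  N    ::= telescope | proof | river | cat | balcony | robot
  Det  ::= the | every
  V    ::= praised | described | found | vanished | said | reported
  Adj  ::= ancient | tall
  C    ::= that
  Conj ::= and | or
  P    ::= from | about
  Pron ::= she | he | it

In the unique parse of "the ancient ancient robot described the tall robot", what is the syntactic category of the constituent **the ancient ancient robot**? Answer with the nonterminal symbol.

[S [NP [Det the] [AP [Adj ancient] [AP [Adj ancient]]] [N robot]] [VP [V described] [NP [Det the] [AP [Adj tall]] [N robot]]]]
The span 'the ancient ancient robot' is the NP node built by NP → Det AP N.

NP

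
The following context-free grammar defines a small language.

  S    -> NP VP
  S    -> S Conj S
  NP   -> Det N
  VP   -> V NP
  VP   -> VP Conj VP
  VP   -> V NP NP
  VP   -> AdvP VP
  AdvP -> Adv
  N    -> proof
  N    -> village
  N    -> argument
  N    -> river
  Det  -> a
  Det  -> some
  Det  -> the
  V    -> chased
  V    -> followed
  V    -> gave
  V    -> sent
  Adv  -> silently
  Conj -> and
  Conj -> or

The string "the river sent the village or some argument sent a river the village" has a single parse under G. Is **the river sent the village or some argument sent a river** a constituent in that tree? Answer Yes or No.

No

[S [S [NP [Det the] [N river]] [VP [V sent] [NP [Det the] [N village]]]] [Conj or] [S [NP [Det some] [N argument]] [VP [V sent] [NP [Det a] [N river]] [NP [Det the] [N village]]]]]
The smallest constituent containing 'the river sent the village or some argument sent a river' is the S spanning 'the river sent the village or some argument sent a river the village'; no single node in the tree dominates exactly the given words.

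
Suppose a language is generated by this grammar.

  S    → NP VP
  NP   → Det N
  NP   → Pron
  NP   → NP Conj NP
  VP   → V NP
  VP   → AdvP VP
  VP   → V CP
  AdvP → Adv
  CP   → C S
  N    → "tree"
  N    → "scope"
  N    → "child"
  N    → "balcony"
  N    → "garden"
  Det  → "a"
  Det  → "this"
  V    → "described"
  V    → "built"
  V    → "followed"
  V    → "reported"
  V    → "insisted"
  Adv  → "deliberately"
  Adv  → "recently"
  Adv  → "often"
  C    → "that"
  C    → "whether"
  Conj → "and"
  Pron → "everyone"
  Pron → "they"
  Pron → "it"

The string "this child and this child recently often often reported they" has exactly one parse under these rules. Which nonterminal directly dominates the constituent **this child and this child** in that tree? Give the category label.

S
  NP
    NP
      Det: this
      N: child
    Conj: and
    NP
      Det: this
      N: child
  VP
    AdvP
      Adv: recently
    VP
      AdvP
        Adv: often
      VP
        AdvP
          Adv: often
        VP
          V: reported
          NP
            Pron: they
The span 'this child and this child' is the NP node built by NP → NP Conj NP.
Its mother is the S built by S → NP VP.

S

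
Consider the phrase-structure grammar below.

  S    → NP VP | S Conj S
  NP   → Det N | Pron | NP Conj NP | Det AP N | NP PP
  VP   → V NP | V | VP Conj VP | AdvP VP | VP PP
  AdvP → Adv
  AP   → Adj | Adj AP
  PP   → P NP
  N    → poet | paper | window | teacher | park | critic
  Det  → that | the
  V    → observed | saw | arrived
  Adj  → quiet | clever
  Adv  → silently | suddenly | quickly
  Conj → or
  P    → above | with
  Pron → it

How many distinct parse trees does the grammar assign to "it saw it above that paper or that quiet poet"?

3

Two of the 3 distinct bracketings:
[S [NP [Pron it]] [VP [V saw] [NP [NP [NP [Pron it]] [PP [P above] [NP [Det that] [N paper]]]] [Conj or] [NP [Det that] [AP [Adj quiet]] [N poet]]]]]
[S [NP [Pron it]] [VP [V saw] [NP [NP [Pron it]] [PP [P above] [NP [NP [Det that] [N paper]] [Conj or] [NP [Det that] [AP [Adj quiet]] [N poet]]]]]]]
The trees differ in how a recursive rule is bracketed over the same span.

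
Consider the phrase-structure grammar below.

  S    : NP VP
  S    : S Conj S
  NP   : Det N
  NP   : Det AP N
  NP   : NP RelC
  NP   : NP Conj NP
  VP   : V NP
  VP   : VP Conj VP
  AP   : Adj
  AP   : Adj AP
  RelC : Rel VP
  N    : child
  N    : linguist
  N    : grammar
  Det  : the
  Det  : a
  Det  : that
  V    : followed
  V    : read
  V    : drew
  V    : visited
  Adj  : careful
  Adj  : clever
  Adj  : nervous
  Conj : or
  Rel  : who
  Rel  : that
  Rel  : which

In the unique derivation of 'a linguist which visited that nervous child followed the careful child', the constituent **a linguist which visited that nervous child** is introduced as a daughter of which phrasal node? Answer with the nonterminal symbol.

S

S
  NP
    NP
      Det: a
      N: linguist
    RelC
      Rel: which
      VP
        V: visited
        NP
          Det: that
          AP
            Adj: nervous
          N: child
  VP
    V: followed
    NP
      Det: the
      AP
        Adj: careful
      N: child
The span 'a linguist which visited that nervous child' is the NP node built by NP → NP RelC.
Its mother is the S built by S → NP VP.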